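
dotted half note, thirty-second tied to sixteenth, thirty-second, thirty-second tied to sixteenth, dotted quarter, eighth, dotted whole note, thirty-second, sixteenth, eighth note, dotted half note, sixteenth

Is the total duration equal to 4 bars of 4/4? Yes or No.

One bar of 4/4 = 32 thirty-second notes, so 4 bars = 128.
In thirty-second notes: dotted half note = 24; thirty-second tied to sixteenth (thirty-second + sixteenth) = 3; thirty-second = 1; thirty-second tied to sixteenth (thirty-second + sixteenth) = 3; dotted quarter = 12; eighth = 4; dotted whole note = 48; thirty-second = 1; sixteenth = 2; eighth note = 4; dotted half note = 24; sixteenth = 2.
Sum: 24 + 3 + 1 + 3 + 12 + 4 + 48 + 1 + 2 + 4 + 24 + 2 = 128.
128 equals 128, so the answer is Yes.

Yes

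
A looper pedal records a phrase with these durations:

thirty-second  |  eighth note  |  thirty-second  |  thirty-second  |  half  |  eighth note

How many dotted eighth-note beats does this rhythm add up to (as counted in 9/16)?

One dotted eighth-note beat = 6 thirty-second notes.
Each duration in thirty-second notes: thirty-second = 1; eighth note = 4; thirty-second = 1; thirty-second = 1; half = 16; eighth note = 4.
Adding: 1 + 4 + 1 + 1 + 16 + 4 = 27.
27 ÷ 6 = 4.5 beats.

4.5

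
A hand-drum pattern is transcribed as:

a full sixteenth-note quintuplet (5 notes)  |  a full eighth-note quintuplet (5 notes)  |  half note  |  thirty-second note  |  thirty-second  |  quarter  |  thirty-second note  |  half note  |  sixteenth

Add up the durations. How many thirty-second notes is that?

69

Working in thirty-second notes: a full sixteenth-note quintuplet (5 notes) (five quintuplet sixteenths span one quarter) = 8; a full eighth-note quintuplet (5 notes) (five quintuplet eighths span one half) = 16; half note = 16; thirty-second note = 1; thirty-second = 1; quarter = 8; thirty-second note = 1; half note = 16; sixteenth = 2.
Total: 8 + 16 + 16 + 1 + 1 + 8 + 1 + 16 + 2 = 69 thirty-second notes.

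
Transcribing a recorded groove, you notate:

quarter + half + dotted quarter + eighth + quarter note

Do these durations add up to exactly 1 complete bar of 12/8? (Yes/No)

One bar of 12/8 = 12 eighth notes.
Convert each value to eighth notes: quarter = 2; half = 4; dotted quarter = 3; eighth = 1; quarter note = 2.
Total: 2 + 4 + 3 + 1 + 2 = 12.
12 equals 12, so the answer is Yes.

Yes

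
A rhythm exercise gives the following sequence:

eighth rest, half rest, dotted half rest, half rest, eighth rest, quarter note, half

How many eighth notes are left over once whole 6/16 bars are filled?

One bar of 6/16 = 3 eighth notes.
Each duration in eighth notes: eighth rest = 1; half rest = 4; dotted half rest = 6; half rest = 4; eighth rest = 1; quarter note = 2; half = 4.
Total: 1 + 4 + 6 + 4 + 1 + 2 + 4 = 22.
22 ÷ 3 = 7 complete bars with 1 eighth note remaining.

1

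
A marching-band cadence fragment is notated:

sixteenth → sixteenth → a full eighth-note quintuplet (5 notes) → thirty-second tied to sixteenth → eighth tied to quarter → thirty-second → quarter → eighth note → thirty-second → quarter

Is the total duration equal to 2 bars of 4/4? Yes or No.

No

One bar of 4/4 = 32 thirty-second notes, so 2 bars = 64.
Express everything in thirty-second notes: sixteenth = 2; sixteenth = 2; a full eighth-note quintuplet (5 notes) (five quintuplet eighths span one half) = 16; thirty-second tied to sixteenth (thirty-second + sixteenth) = 3; eighth tied to quarter (eighth + quarter) = 12; thirty-second = 1; quarter = 8; eighth note = 4; thirty-second = 1; quarter = 8.
Adding: 2 + 2 + 16 + 3 + 12 + 1 + 8 + 4 + 1 + 8 = 57.
57 falls short of 64, so the answer is No.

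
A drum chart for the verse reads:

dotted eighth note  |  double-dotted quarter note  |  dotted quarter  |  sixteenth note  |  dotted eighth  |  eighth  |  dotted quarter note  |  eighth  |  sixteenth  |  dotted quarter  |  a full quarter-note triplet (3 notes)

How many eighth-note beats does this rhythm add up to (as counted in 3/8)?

One eighth-note beat = 2 sixteenth notes.
Express everything in sixteenth notes: dotted eighth note = 3; double-dotted quarter note = 7; dotted quarter = 6; sixteenth note = 1; dotted eighth = 3; eighth = 2; dotted quarter note = 6; eighth = 2; sixteenth = 1; dotted quarter = 6; a full quarter-note triplet (3 notes) (three triplet quarters span one half) = 8.
Altogether 3 + 7 + 6 + 1 + 3 + 2 + 6 + 2 + 1 + 6 + 8 = 45.
45 ÷ 2 = 22.5 beats.

22.5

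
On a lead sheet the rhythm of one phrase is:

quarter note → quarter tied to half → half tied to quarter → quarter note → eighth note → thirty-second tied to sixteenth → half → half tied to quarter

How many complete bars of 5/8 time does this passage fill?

5

One bar of 5/8 = 20 thirty-second notes.
In thirty-second notes: quarter note = 8; quarter tied to half (quarter + half) = 24; half tied to quarter (half + quarter) = 24; quarter note = 8; eighth note = 4; thirty-second tied to sixteenth (thirty-second + sixteenth) = 3; half = 16; half tied to quarter (half + quarter) = 24.
Sum: 8 + 24 + 24 + 8 + 4 + 3 + 16 + 24 = 111.
111 ÷ 20 = 5 complete bars with 11 left over.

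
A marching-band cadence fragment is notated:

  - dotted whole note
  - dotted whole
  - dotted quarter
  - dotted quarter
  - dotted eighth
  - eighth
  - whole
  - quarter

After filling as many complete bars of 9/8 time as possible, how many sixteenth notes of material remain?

One bar of 9/8 = 18 sixteenth notes.
Working in sixteenth notes: dotted whole note = 24; dotted whole = 24; dotted quarter = 6; dotted quarter = 6; dotted eighth = 3; eighth = 2; whole = 16; quarter = 4.
Sum: 24 + 24 + 6 + 6 + 3 + 2 + 16 + 4 = 85.
85 ÷ 18 = 4 complete bars with 13 sixteenth notes remaining.

13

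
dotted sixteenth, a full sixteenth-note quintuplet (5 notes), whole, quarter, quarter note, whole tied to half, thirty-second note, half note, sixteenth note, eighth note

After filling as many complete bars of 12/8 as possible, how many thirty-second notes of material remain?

One bar of 12/8 = 48 thirty-second notes.
Convert each value to thirty-second notes: dotted sixteenth = 3; a full sixteenth-note quintuplet (5 notes) (five quintuplet sixteenths span one quarter) = 8; whole = 32; quarter = 8; quarter note = 8; whole tied to half (whole + half) = 48; thirty-second note = 1; half note = 16; sixteenth note = 2; eighth note = 4.
Adding: 3 + 8 + 32 + 8 + 8 + 48 + 1 + 16 + 2 + 4 = 130.
130 ÷ 48 = 2 complete bars with 34 thirty-second notes remaining.

34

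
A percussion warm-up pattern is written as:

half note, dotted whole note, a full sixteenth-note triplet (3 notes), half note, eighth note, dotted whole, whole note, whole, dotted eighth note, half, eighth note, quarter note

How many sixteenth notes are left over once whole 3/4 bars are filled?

9

One bar of 3/4 = 12 sixteenth notes.
Convert each value to sixteenth notes: half note = 8; dotted whole note = 24; a full sixteenth-note triplet (3 notes) (three triplet sixteenths span one eighth) = 2; half note = 8; eighth note = 2; dotted whole = 24; whole note = 16; whole = 16; dotted eighth note = 3; half = 8; eighth note = 2; quarter note = 4.
Adding: 8 + 24 + 2 + 8 + 2 + 24 + 16 + 16 + 3 + 8 + 2 + 4 = 117.
117 ÷ 12 = 9 complete bars with 9 sixteenth notes remaining.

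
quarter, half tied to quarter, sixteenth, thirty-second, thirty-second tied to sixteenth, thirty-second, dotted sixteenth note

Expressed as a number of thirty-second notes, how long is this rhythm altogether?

42

In thirty-second notes: quarter = 8; half tied to quarter (half + quarter) = 24; sixteenth = 2; thirty-second = 1; thirty-second tied to sixteenth (thirty-second + sixteenth) = 3; thirty-second = 1; dotted sixteenth note = 3.
Sum: 8 + 24 + 2 + 1 + 3 + 1 + 3 = 42 thirty-second notes.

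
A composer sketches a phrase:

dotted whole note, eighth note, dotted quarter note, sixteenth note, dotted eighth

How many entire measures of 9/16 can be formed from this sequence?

4

One bar of 9/16 = 9 sixteenth notes.
Express everything in sixteenth notes: dotted whole note = 24; eighth note = 2; dotted quarter note = 6; sixteenth note = 1; dotted eighth = 3.
Sum: 24 + 2 + 6 + 1 + 3 = 36.
36 ÷ 9 = 4 complete bars with 0 left over.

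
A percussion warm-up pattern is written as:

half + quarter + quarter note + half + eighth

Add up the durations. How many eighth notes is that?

13

Convert each value to eighth notes: half = 4; quarter = 2; quarter note = 2; half = 4; eighth = 1.
Adding: 4 + 2 + 2 + 4 + 1 = 13 eighth notes.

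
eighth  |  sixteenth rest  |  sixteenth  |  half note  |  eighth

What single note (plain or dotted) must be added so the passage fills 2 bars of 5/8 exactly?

dotted quarter note

2 bars of 5/8 = 20 sixteenth notes.
Express everything in sixteenth notes: eighth = 2; sixteenth rest = 1; sixteenth = 1; half note = 8; eighth = 2.
Total: 2 + 1 + 1 + 8 + 2 = 14.
Remaining: 20 − 14 = 6 sixteenth notes, which is a dotted quarter note.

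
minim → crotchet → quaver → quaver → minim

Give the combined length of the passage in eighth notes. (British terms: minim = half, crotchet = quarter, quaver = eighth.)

In eighth notes: minim = 4; crotchet = 2; quaver = 1; quaver = 1; minim = 4.
Altogether 4 + 2 + 1 + 1 + 4 = 12 eighth notes.

12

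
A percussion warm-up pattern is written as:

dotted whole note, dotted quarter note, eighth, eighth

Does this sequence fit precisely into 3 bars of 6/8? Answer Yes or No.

No

One bar of 6/8 = 6 eighth notes, so 3 bars = 18.
Working in eighth notes: dotted whole note = 12; dotted quarter note = 3; eighth = 1; eighth = 1.
Adding: 12 + 3 + 1 + 1 = 17.
17 falls short of 18, so the answer is No.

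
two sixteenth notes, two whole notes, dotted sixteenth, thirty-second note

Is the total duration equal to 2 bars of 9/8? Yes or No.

One bar of 9/8 = 36 thirty-second notes, so 2 bars = 72.
Convert each value to thirty-second notes: sixteenth note = 2; sixteenth note = 2; whole note = 32; whole note = 32; dotted sixteenth = 3; thirty-second note = 1.
Sum: 2 + 2 + 32 + 32 + 3 + 1 = 72.
72 equals 72, so the answer is Yes.

Yes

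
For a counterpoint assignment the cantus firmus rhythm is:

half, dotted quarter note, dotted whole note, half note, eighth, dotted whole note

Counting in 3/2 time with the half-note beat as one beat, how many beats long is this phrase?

9

One half-note beat = 4 eighth notes.
Each duration in eighth notes: half = 4; dotted quarter note = 3; dotted whole note = 12; half note = 4; eighth = 1; dotted whole note = 12.
Altogether 4 + 3 + 12 + 4 + 1 + 12 = 36.
36 ÷ 4 = 9 beats.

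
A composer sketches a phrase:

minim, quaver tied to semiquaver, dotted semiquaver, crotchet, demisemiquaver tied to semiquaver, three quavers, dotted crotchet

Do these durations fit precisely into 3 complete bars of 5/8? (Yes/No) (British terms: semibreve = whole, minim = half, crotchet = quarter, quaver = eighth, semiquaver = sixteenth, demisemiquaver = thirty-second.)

One bar of 5/8 = 20 thirty-second notes, so 3 bars = 60.
Express everything in thirty-second notes: minim = 16; quaver tied to semiquaver (quaver + semiquaver) = 6; dotted semiquaver = 3; crotchet = 8; demisemiquaver tied to semiquaver (demisemiquaver + semiquaver) = 3; quaver = 4; quaver = 4; quaver = 4; dotted crotchet = 12.
Altogether 16 + 6 + 3 + 8 + 3 + 4 + 4 + 4 + 12 = 60.
60 equals 60, so the answer is Yes.

Yes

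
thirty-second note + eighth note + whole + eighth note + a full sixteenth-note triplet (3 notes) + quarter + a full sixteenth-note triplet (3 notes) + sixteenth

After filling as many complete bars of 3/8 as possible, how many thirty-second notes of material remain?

11

One bar of 3/8 = 12 thirty-second notes.
Each duration in thirty-second notes: thirty-second note = 1; eighth note = 4; whole = 32; eighth note = 4; a full sixteenth-note triplet (3 notes) (three triplet sixteenths span one eighth) = 4; quarter = 8; a full sixteenth-note triplet (3 notes) (three triplet sixteenths span one eighth) = 4; sixteenth = 2.
Altogether 1 + 4 + 32 + 4 + 4 + 8 + 4 + 2 = 59.
59 ÷ 12 = 4 complete bars with 11 thirty-second notes remaining.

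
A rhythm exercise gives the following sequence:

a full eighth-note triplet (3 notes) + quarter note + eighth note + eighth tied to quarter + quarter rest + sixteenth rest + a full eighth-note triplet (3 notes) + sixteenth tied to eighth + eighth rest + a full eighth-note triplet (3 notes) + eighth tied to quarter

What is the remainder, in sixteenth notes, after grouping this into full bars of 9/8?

One bar of 9/8 = 18 sixteenth notes.
In sixteenth notes: a full eighth-note triplet (3 notes) (three triplet eighths span one quarter) = 4; quarter note = 4; eighth note = 2; eighth tied to quarter (eighth + quarter) = 6; quarter rest = 4; sixteenth rest = 1; a full eighth-note triplet (3 notes) (three triplet eighths span one quarter) = 4; sixteenth tied to eighth (sixteenth + eighth) = 3; eighth rest = 2; a full eighth-note triplet (3 notes) (three triplet eighths span one quarter) = 4; eighth tied to quarter (eighth + quarter) = 6.
Total: 4 + 4 + 2 + 6 + 4 + 1 + 4 + 3 + 2 + 4 + 6 = 40.
40 ÷ 18 = 2 complete bars with 4 sixteenth notes remaining.

4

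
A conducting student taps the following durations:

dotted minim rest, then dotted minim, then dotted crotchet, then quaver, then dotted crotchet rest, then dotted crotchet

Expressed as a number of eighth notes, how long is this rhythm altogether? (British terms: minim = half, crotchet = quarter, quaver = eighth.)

In eighth notes: dotted minim rest = 6; dotted minim = 6; dotted crotchet = 3; quaver = 1; dotted crotchet rest = 3; dotted crotchet = 3.
Adding: 6 + 6 + 3 + 1 + 3 + 3 = 22 eighth notes.

22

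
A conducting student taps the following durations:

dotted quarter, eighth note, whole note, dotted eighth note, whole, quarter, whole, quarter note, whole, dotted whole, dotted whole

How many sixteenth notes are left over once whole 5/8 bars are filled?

One bar of 5/8 = 10 sixteenth notes.
Express everything in sixteenth notes: dotted quarter = 6; eighth note = 2; whole note = 16; dotted eighth note = 3; whole = 16; quarter = 4; whole = 16; quarter note = 4; whole = 16; dotted whole = 24; dotted whole = 24.
Altogether 6 + 2 + 16 + 3 + 16 + 4 + 16 + 4 + 16 + 24 + 24 = 131.
131 ÷ 10 = 13 complete bars with 1 sixteenth note remaining.

1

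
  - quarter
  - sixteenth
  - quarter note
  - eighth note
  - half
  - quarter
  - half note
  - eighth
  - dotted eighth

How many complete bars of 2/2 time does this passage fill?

2

One bar of 2/2 = 16 sixteenth notes.
Express everything in sixteenth notes: quarter = 4; sixteenth = 1; quarter note = 4; eighth note = 2; half = 8; quarter = 4; half note = 8; eighth = 2; dotted eighth = 3.
Sum: 4 + 1 + 4 + 2 + 8 + 4 + 8 + 2 + 3 = 36.
36 ÷ 16 = 2 complete bars with 4 left over.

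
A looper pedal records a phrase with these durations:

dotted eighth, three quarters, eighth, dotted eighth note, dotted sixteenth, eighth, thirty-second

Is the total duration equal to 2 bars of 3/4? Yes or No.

Yes

One bar of 3/4 = 24 thirty-second notes, so 2 bars = 48.
Express everything in thirty-second notes: dotted eighth = 6; quarter = 8; quarter = 8; quarter = 8; eighth = 4; dotted eighth note = 6; dotted sixteenth = 3; eighth = 4; thirty-second = 1.
Total: 6 + 8 + 8 + 8 + 4 + 6 + 3 + 4 + 1 = 48.
48 equals 48, so the answer is Yes.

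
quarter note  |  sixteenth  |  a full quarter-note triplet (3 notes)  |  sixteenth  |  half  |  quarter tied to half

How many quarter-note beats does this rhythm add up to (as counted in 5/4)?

8.5

One quarter-note beat = 4 sixteenth notes.
Express everything in sixteenth notes: quarter note = 4; sixteenth = 1; a full quarter-note triplet (3 notes) (three triplet quarters span one half) = 8; sixteenth = 1; half = 8; quarter tied to half (quarter + half) = 12.
Adding: 4 + 1 + 8 + 1 + 8 + 12 = 34.
34 ÷ 4 = 8.5 beats.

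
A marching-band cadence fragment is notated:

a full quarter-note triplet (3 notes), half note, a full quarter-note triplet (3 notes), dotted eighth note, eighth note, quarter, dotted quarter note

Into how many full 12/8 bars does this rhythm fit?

One bar of 12/8 = 24 sixteenth notes.
Each duration in sixteenth notes: a full quarter-note triplet (3 notes) (three triplet quarters span one half) = 8; half note = 8; a full quarter-note triplet (3 notes) (three triplet quarters span one half) = 8; dotted eighth note = 3; eighth note = 2; quarter = 4; dotted quarter note = 6.
Altogether 8 + 8 + 8 + 3 + 2 + 4 + 6 = 39.
39 ÷ 24 = 1 complete bar with 15 left over.

1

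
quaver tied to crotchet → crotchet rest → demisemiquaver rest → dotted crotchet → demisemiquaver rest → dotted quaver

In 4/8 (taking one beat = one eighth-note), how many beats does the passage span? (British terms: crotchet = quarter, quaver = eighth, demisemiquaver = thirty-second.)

One eighth-note beat = 4 thirty-second notes.
Express everything in thirty-second notes: quaver tied to crotchet (quaver + crotchet) = 12; crotchet rest = 8; demisemiquaver rest = 1; dotted crotchet = 12; demisemiquaver rest = 1; dotted quaver = 6.
Adding: 12 + 8 + 1 + 12 + 1 + 6 = 40.
40 ÷ 4 = 10 beats.

10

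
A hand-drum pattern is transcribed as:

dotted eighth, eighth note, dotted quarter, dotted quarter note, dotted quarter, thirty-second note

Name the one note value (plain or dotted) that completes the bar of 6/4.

The bar of 6/4 = 48 thirty-second notes.
Express everything in thirty-second notes: dotted eighth = 6; eighth note = 4; dotted quarter = 12; dotted quarter note = 12; dotted quarter = 12; thirty-second note = 1.
Adding: 6 + 4 + 12 + 12 + 12 + 1 = 47.
Remaining: 48 − 47 = 1 thirty-second note, which is a thirty-second note.

thirty-second note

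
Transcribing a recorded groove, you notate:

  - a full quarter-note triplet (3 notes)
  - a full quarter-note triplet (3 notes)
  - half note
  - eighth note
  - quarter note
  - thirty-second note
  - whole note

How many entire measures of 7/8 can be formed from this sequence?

One bar of 7/8 = 28 thirty-second notes.
Each duration in thirty-second notes: a full quarter-note triplet (3 notes) (three triplet quarters span one half) = 16; a full quarter-note triplet (3 notes) (three triplet quarters span one half) = 16; half note = 16; eighth note = 4; quarter note = 8; thirty-second note = 1; whole note = 32.
Total: 16 + 16 + 16 + 4 + 8 + 1 + 32 = 93.
93 ÷ 28 = 3 complete bars with 9 left over.

3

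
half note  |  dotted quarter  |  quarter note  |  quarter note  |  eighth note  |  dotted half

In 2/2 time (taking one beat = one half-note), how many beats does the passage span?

4.5

One half-note beat = 4 eighth notes.
Express everything in eighth notes: half note = 4; dotted quarter = 3; quarter note = 2; quarter note = 2; eighth note = 1; dotted half = 6.
Adding: 4 + 3 + 2 + 2 + 1 + 6 = 18.
18 ÷ 4 = 4.5 beats.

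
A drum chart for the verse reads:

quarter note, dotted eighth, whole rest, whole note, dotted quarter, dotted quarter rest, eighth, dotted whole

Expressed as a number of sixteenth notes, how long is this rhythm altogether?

77

Convert each value to sixteenth notes: quarter note = 4; dotted eighth = 3; whole rest = 16; whole note = 16; dotted quarter = 6; dotted quarter rest = 6; eighth = 2; dotted whole = 24.
Altogether 4 + 3 + 16 + 16 + 6 + 6 + 2 + 24 = 77 sixteenth notes.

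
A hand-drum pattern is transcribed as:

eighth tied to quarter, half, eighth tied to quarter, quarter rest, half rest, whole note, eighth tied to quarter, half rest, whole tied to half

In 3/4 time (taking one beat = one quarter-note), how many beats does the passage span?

21.5

One quarter-note beat = 2 eighth notes.
In eighth notes: eighth tied to quarter (eighth + quarter) = 3; half = 4; eighth tied to quarter (eighth + quarter) = 3; quarter rest = 2; half rest = 4; whole note = 8; eighth tied to quarter (eighth + quarter) = 3; half rest = 4; whole tied to half (whole + half) = 12.
Total: 3 + 4 + 3 + 2 + 4 + 8 + 3 + 4 + 12 = 43.
43 ÷ 2 = 21.5 beats.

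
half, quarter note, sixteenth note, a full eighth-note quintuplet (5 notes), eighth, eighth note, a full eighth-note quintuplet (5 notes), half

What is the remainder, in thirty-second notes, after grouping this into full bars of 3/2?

One bar of 3/2 = 24 sixteenth notes.
Working in sixteenth notes: half = 8; quarter note = 4; sixteenth note = 1; a full eighth-note quintuplet (5 notes) (five quintuplet eighths span one half) = 8; eighth = 2; eighth note = 2; a full eighth-note quintuplet (5 notes) (five quintuplet eighths span one half) = 8; half = 8.
Altogether 8 + 4 + 1 + 8 + 2 + 2 + 8 + 8 = 41.
41 ÷ 24 = 1 complete bar with 17 sixteenth notes remaining = 34 thirty-second notes.

34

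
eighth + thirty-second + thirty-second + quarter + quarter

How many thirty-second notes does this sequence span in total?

Convert each value to thirty-second notes: eighth = 4; thirty-second = 1; thirty-second = 1; quarter = 8; quarter = 8.
Total: 4 + 1 + 1 + 8 + 8 = 22 thirty-second notes.

22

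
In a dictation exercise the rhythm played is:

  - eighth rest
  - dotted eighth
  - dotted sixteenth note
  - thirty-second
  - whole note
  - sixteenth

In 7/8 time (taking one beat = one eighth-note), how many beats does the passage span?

One eighth-note beat = 4 thirty-second notes.
Each duration in thirty-second notes: eighth rest = 4; dotted eighth = 6; dotted sixteenth note = 3; thirty-second = 1; whole note = 32; sixteenth = 2.
Total: 4 + 6 + 3 + 1 + 32 + 2 = 48.
48 ÷ 4 = 12 beats.

12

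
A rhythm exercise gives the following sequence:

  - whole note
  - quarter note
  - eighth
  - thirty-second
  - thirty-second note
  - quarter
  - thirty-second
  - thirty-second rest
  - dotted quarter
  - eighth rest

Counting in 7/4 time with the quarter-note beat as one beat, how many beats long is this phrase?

One quarter-note beat = 8 thirty-second notes.
Convert each value to thirty-second notes: whole note = 32; quarter note = 8; eighth = 4; thirty-second = 1; thirty-second note = 1; quarter = 8; thirty-second = 1; thirty-second rest = 1; dotted quarter = 12; eighth rest = 4.
Altogether 32 + 8 + 4 + 1 + 1 + 8 + 1 + 1 + 12 + 4 = 72.
72 ÷ 8 = 9 beats.

9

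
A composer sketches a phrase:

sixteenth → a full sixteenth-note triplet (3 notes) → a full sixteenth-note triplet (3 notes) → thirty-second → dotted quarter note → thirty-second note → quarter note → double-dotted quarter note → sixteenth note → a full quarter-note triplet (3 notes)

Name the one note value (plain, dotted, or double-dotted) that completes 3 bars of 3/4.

quarter note

3 bars of 3/4 = 72 thirty-second notes.
Convert each value to thirty-second notes: sixteenth = 2; a full sixteenth-note triplet (3 notes) (three triplet sixteenths span one eighth) = 4; a full sixteenth-note triplet (3 notes) (three triplet sixteenths span one eighth) = 4; thirty-second = 1; dotted quarter note = 12; thirty-second note = 1; quarter note = 8; double-dotted quarter note = 14; sixteenth note = 2; a full quarter-note triplet (3 notes) (three triplet quarters span one half) = 16.
Altogether 2 + 4 + 4 + 1 + 12 + 1 + 8 + 14 + 2 + 16 = 64.
Remaining: 72 − 64 = 8 thirty-second notes, which is a quarter note.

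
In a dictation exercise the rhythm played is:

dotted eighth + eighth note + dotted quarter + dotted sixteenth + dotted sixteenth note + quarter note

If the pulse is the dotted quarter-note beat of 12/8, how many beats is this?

One dotted quarter-note beat = 12 thirty-second notes.
Each duration in thirty-second notes: dotted eighth = 6; eighth note = 4; dotted quarter = 12; dotted sixteenth = 3; dotted sixteenth note = 3; quarter note = 8.
Sum: 6 + 4 + 12 + 3 + 3 + 8 = 36.
36 ÷ 12 = 3 beats.

3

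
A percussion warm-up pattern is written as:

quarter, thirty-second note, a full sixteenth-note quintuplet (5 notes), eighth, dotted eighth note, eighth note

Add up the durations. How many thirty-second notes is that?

Convert each value to thirty-second notes: quarter = 8; thirty-second note = 1; a full sixteenth-note quintuplet (5 notes) (five quintuplet sixteenths span one quarter) = 8; eighth = 4; dotted eighth note = 6; eighth note = 4.
Sum: 8 + 1 + 8 + 4 + 6 + 4 = 31 thirty-second notes.

31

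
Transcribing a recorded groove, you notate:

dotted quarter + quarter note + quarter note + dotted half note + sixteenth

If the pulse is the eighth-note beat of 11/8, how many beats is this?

13.5

One eighth-note beat = 2 sixteenth notes.
Express everything in sixteenth notes: dotted quarter = 6; quarter note = 4; quarter note = 4; dotted half note = 12; sixteenth = 1.
Altogether 6 + 4 + 4 + 12 + 1 = 27.
27 ÷ 2 = 13.5 beats.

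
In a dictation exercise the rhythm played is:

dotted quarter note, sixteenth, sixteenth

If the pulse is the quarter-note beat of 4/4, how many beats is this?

One quarter-note beat = 4 sixteenth notes.
Express everything in sixteenth notes: dotted quarter note = 6; sixteenth = 1; sixteenth = 1.
Adding: 6 + 1 + 1 = 8.
8 ÷ 4 = 2 beats.

2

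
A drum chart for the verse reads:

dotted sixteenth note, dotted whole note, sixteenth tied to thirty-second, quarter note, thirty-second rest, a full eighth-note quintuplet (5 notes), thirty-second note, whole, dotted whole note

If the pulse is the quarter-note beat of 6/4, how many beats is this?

20

One quarter-note beat = 8 thirty-second notes.
Convert each value to thirty-second notes: dotted sixteenth note = 3; dotted whole note = 48; sixteenth tied to thirty-second (sixteenth + thirty-second) = 3; quarter note = 8; thirty-second rest = 1; a full eighth-note quintuplet (5 notes) (five quintuplet eighths span one half) = 16; thirty-second note = 1; whole = 32; dotted whole note = 48.
Adding: 3 + 48 + 3 + 8 + 1 + 16 + 1 + 32 + 48 = 160.
160 ÷ 8 = 20 beats.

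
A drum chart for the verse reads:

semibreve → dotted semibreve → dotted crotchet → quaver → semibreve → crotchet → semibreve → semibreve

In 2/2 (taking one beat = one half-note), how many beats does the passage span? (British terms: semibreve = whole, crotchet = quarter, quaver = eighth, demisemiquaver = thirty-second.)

12.5

One half-note beat = 4 eighth notes.
Each duration in eighth notes: semibreve = 8; dotted semibreve = 12; dotted crotchet = 3; quaver = 1; semibreve = 8; crotchet = 2; semibreve = 8; semibreve = 8.
Sum: 8 + 12 + 3 + 1 + 8 + 2 + 8 + 8 = 50.
50 ÷ 4 = 12.5 beats.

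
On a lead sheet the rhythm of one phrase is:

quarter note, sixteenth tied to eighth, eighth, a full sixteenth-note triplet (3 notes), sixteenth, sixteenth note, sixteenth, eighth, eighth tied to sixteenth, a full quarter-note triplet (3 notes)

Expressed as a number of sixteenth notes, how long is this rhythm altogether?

Each duration in sixteenth notes: quarter note = 4; sixteenth tied to eighth (sixteenth + eighth) = 3; eighth = 2; a full sixteenth-note triplet (3 notes) (three triplet sixteenths span one eighth) = 2; sixteenth = 1; sixteenth note = 1; sixteenth = 1; eighth = 2; eighth tied to sixteenth (eighth + sixteenth) = 3; a full quarter-note triplet (3 notes) (three triplet quarters span one half) = 8.
Adding: 4 + 3 + 2 + 2 + 1 + 1 + 1 + 2 + 3 + 8 = 27 sixteenth notes.

27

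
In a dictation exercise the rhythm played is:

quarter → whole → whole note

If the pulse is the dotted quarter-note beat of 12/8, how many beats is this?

One dotted quarter-note beat = 3 eighth notes.
Convert each value to eighth notes: quarter = 2; whole = 8; whole note = 8.
Adding: 2 + 8 + 8 = 18.
18 ÷ 3 = 6 beats.

6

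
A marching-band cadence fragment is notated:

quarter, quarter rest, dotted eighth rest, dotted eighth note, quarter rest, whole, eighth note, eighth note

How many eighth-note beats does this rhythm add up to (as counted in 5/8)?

19

One eighth-note beat = 2 sixteenth notes.
In sixteenth notes: quarter = 4; quarter rest = 4; dotted eighth rest = 3; dotted eighth note = 3; quarter rest = 4; whole = 16; eighth note = 2; eighth note = 2.
Adding: 4 + 4 + 3 + 3 + 4 + 16 + 2 + 2 = 38.
38 ÷ 2 = 19 beats.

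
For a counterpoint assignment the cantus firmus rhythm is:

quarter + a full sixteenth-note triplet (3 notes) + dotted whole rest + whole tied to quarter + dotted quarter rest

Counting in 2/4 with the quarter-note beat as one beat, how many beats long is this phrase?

One quarter-note beat = 2 eighth notes.
In eighth notes: quarter = 2; a full sixteenth-note triplet (3 notes) (three triplet sixteenths span one eighth) = 1; dotted whole rest = 12; whole tied to quarter (whole + quarter) = 10; dotted quarter rest = 3.
Adding: 2 + 1 + 12 + 10 + 3 = 28.
28 ÷ 2 = 14 beats.

14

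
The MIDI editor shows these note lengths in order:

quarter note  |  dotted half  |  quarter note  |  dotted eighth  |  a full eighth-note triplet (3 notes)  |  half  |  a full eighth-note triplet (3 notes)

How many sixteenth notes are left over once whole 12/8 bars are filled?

One bar of 12/8 = 24 sixteenth notes.
Each duration in sixteenth notes: quarter note = 4; dotted half = 12; quarter note = 4; dotted eighth = 3; a full eighth-note triplet (3 notes) (three triplet eighths span one quarter) = 4; half = 8; a full eighth-note triplet (3 notes) (three triplet eighths span one quarter) = 4.
Sum: 4 + 12 + 4 + 3 + 4 + 8 + 4 = 39.
39 ÷ 24 = 1 complete bar with 15 sixteenth notes remaining.

15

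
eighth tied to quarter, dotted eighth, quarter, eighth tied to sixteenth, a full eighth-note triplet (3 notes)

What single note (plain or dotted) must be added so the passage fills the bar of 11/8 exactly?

eighth note

The bar of 11/8 = 22 sixteenth notes.
Working in sixteenth notes: eighth tied to quarter (eighth + quarter) = 6; dotted eighth = 3; quarter = 4; eighth tied to sixteenth (eighth + sixteenth) = 3; a full eighth-note triplet (3 notes) (three triplet eighths span one quarter) = 4.
Sum: 6 + 3 + 4 + 3 + 4 = 20.
Remaining: 22 − 20 = 2 sixteenth notes, which is a eighth note.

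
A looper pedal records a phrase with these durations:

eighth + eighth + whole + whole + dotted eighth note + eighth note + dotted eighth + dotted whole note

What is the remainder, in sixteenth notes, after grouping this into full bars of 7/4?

One bar of 7/4 = 28 sixteenth notes.
Working in sixteenth notes: eighth = 2; eighth = 2; whole = 16; whole = 16; dotted eighth note = 3; eighth note = 2; dotted eighth = 3; dotted whole note = 24.
Total: 2 + 2 + 16 + 16 + 3 + 2 + 3 + 24 = 68.
68 ÷ 28 = 2 complete bars with 12 sixteenth notes remaining.

12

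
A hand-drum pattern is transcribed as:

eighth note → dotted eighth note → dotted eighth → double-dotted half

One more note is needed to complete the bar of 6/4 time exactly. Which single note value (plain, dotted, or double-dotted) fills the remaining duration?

eighth note

The bar of 6/4 = 24 sixteenth notes.
Express everything in sixteenth notes: eighth note = 2; dotted eighth note = 3; dotted eighth = 3; double-dotted half = 14.
Sum: 2 + 3 + 3 + 14 = 22.
Remaining: 24 − 22 = 2 sixteenth notes, which is a eighth note.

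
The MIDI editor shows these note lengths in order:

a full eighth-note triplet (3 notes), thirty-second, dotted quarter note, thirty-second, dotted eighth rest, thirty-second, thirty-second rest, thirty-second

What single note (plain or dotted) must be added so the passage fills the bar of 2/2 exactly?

thirty-second note

The bar of 2/2 = 32 thirty-second notes.
Working in thirty-second notes: a full eighth-note triplet (3 notes) (three triplet eighths span one quarter) = 8; thirty-second = 1; dotted quarter note = 12; thirty-second = 1; dotted eighth rest = 6; thirty-second = 1; thirty-second rest = 1; thirty-second = 1.
Altogether 8 + 1 + 12 + 1 + 6 + 1 + 1 + 1 = 31.
Remaining: 32 − 31 = 1 thirty-second note, which is a thirty-second note.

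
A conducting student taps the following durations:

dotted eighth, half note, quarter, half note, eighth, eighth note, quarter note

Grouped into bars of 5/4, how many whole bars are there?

1

One bar of 5/4 = 20 sixteenth notes.
Working in sixteenth notes: dotted eighth = 3; half note = 8; quarter = 4; half note = 8; eighth = 2; eighth note = 2; quarter note = 4.
Adding: 3 + 8 + 4 + 8 + 2 + 2 + 4 = 31.
31 ÷ 20 = 1 complete bar with 11 left over.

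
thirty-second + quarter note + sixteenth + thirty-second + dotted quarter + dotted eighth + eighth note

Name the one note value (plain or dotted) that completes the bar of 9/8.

The bar of 9/8 = 36 thirty-second notes.
Express everything in thirty-second notes: thirty-second = 1; quarter note = 8; sixteenth = 2; thirty-second = 1; dotted quarter = 12; dotted eighth = 6; eighth note = 4.
Total: 1 + 8 + 2 + 1 + 12 + 6 + 4 = 34.
Remaining: 36 − 34 = 2 thirty-second notes, which is a sixteenth note.

sixteenth note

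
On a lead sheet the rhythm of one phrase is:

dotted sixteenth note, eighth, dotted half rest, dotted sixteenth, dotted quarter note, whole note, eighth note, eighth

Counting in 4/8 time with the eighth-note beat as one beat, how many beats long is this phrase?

One eighth-note beat = 4 thirty-second notes.
Express everything in thirty-second notes: dotted sixteenth note = 3; eighth = 4; dotted half rest = 24; dotted sixteenth = 3; dotted quarter note = 12; whole note = 32; eighth note = 4; eighth = 4.
Total: 3 + 4 + 24 + 3 + 12 + 32 + 4 + 4 = 86.
86 ÷ 4 = 21.5 beats.

21.5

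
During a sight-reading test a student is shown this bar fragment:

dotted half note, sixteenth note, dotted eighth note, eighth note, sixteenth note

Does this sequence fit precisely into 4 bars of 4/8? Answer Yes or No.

One bar of 4/8 = 8 sixteenth notes, so 4 bars = 32.
Each duration in sixteenth notes: dotted half note = 12; sixteenth note = 1; dotted eighth note = 3; eighth note = 2; sixteenth note = 1.
Altogether 12 + 1 + 3 + 2 + 1 = 19.
19 falls short of 32, so the answer is No.

No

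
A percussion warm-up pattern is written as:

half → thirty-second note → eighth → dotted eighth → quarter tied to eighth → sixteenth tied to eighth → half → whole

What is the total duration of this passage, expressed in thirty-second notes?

93

Each duration in thirty-second notes: half = 16; thirty-second note = 1; eighth = 4; dotted eighth = 6; quarter tied to eighth (quarter + eighth) = 12; sixteenth tied to eighth (sixteenth + eighth) = 6; half = 16; whole = 32.
Altogether 16 + 1 + 4 + 6 + 12 + 6 + 16 + 32 = 93 thirty-second notes.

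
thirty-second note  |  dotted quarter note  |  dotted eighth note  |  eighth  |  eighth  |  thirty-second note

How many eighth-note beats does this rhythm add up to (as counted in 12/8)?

7

One eighth-note beat = 4 thirty-second notes.
In thirty-second notes: thirty-second note = 1; dotted quarter note = 12; dotted eighth note = 6; eighth = 4; eighth = 4; thirty-second note = 1.
Total: 1 + 12 + 6 + 4 + 4 + 1 = 28.
28 ÷ 4 = 7 beats.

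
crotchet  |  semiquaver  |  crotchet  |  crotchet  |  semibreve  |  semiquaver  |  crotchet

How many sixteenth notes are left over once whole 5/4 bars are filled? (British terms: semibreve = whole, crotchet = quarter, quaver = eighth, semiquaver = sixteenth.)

14

One bar of 5/4 = 20 sixteenth notes.
Express everything in sixteenth notes: crotchet = 4; semiquaver = 1; crotchet = 4; crotchet = 4; semibreve = 16; semiquaver = 1; crotchet = 4.
Altogether 4 + 1 + 4 + 4 + 16 + 1 + 4 = 34.
34 ÷ 20 = 1 complete bar with 14 sixteenth notes remaining.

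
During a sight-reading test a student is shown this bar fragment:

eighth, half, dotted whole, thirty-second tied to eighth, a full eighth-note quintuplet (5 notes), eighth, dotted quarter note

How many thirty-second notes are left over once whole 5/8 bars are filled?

5

One bar of 5/8 = 20 thirty-second notes.
Working in thirty-second notes: eighth = 4; half = 16; dotted whole = 48; thirty-second tied to eighth (thirty-second + eighth) = 5; a full eighth-note quintuplet (5 notes) (five quintuplet eighths span one half) = 16; eighth = 4; dotted quarter note = 12.
Altogether 4 + 16 + 48 + 5 + 16 + 4 + 12 = 105.
105 ÷ 20 = 5 complete bars with 5 thirty-second notes remaining.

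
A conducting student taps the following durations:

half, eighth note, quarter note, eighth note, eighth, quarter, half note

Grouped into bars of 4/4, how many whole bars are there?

One bar of 4/4 = 8 eighth notes.
Convert each value to eighth notes: half = 4; eighth note = 1; quarter note = 2; eighth note = 1; eighth = 1; quarter = 2; half note = 4.
Adding: 4 + 1 + 2 + 1 + 1 + 2 + 4 = 15.
15 ÷ 8 = 1 complete bar with 7 left over.

1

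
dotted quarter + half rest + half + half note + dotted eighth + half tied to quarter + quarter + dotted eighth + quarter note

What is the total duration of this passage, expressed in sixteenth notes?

56

Each duration in sixteenth notes: dotted quarter = 6; half rest = 8; half = 8; half note = 8; dotted eighth = 3; half tied to quarter (half + quarter) = 12; quarter = 4; dotted eighth = 3; quarter note = 4.
Adding: 6 + 8 + 8 + 8 + 3 + 12 + 4 + 3 + 4 = 56 sixteenth notes.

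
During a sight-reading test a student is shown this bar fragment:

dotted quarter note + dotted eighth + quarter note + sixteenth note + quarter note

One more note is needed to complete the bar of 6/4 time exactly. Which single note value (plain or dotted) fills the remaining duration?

dotted quarter note

The bar of 6/4 = 24 sixteenth notes.
In sixteenth notes: dotted quarter note = 6; dotted eighth = 3; quarter note = 4; sixteenth note = 1; quarter note = 4.
Adding: 6 + 3 + 4 + 1 + 4 = 18.
Remaining: 24 − 18 = 6 sixteenth notes, which is a dotted quarter note.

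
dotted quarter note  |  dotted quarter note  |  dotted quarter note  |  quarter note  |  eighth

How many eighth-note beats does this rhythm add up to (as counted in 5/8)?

One eighth-note beat = 2 sixteenth notes.
Each duration in sixteenth notes: dotted quarter note = 6; dotted quarter note = 6; dotted quarter note = 6; quarter note = 4; eighth = 2.
Sum: 6 + 6 + 6 + 4 + 2 = 24.
24 ÷ 2 = 12 beats.

12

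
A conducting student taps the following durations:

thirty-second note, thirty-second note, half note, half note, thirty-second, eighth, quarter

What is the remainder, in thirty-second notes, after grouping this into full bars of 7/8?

One bar of 7/8 = 28 thirty-second notes.
Each duration in thirty-second notes: thirty-second note = 1; thirty-second note = 1; half note = 16; half note = 16; thirty-second = 1; eighth = 4; quarter = 8.
Total: 1 + 1 + 16 + 16 + 1 + 4 + 8 = 47.
47 ÷ 28 = 1 complete bar with 19 thirty-second notes remaining.

19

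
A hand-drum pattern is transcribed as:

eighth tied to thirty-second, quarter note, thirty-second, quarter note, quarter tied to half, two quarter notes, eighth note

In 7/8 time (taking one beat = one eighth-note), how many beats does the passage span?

16.5

One eighth-note beat = 4 thirty-second notes.
Each duration in thirty-second notes: eighth tied to thirty-second (eighth + thirty-second) = 5; quarter note = 8; thirty-second = 1; quarter note = 8; quarter tied to half (quarter + half) = 24; quarter note = 8; quarter note = 8; eighth note = 4.
Adding: 5 + 8 + 1 + 8 + 24 + 8 + 8 + 4 = 66.
66 ÷ 4 = 16.5 beats.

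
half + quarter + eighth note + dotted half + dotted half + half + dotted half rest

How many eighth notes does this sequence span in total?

29

Working in eighth notes: half = 4; quarter = 2; eighth note = 1; dotted half = 6; dotted half = 6; half = 4; dotted half rest = 6.
Total: 4 + 2 + 1 + 6 + 6 + 4 + 6 = 29 eighth notes.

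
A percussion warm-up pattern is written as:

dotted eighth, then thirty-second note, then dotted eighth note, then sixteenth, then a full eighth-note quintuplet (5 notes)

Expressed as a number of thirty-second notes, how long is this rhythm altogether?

Convert each value to thirty-second notes: dotted eighth = 6; thirty-second note = 1; dotted eighth note = 6; sixteenth = 2; a full eighth-note quintuplet (5 notes) (five quintuplet eighths span one half) = 16.
Altogether 6 + 1 + 6 + 2 + 16 = 31 thirty-second notes.

31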